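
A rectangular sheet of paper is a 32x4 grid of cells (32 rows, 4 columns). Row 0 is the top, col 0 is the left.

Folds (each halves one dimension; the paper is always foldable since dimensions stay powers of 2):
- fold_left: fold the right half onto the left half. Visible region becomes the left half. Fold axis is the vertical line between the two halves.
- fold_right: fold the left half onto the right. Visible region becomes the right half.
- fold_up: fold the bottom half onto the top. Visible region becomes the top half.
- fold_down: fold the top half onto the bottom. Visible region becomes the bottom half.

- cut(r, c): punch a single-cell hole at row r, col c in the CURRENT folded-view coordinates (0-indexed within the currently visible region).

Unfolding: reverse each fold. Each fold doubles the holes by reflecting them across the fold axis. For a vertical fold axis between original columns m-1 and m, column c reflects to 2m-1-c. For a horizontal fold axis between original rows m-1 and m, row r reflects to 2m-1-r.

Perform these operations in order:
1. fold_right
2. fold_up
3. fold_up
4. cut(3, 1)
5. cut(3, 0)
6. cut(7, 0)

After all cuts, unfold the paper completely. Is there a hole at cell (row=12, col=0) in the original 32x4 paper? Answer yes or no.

Op 1 fold_right: fold axis v@2; visible region now rows[0,32) x cols[2,4) = 32x2
Op 2 fold_up: fold axis h@16; visible region now rows[0,16) x cols[2,4) = 16x2
Op 3 fold_up: fold axis h@8; visible region now rows[0,8) x cols[2,4) = 8x2
Op 4 cut(3, 1): punch at orig (3,3); cuts so far [(3, 3)]; region rows[0,8) x cols[2,4) = 8x2
Op 5 cut(3, 0): punch at orig (3,2); cuts so far [(3, 2), (3, 3)]; region rows[0,8) x cols[2,4) = 8x2
Op 6 cut(7, 0): punch at orig (7,2); cuts so far [(3, 2), (3, 3), (7, 2)]; region rows[0,8) x cols[2,4) = 8x2
Unfold 1 (reflect across h@8): 6 holes -> [(3, 2), (3, 3), (7, 2), (8, 2), (12, 2), (12, 3)]
Unfold 2 (reflect across h@16): 12 holes -> [(3, 2), (3, 3), (7, 2), (8, 2), (12, 2), (12, 3), (19, 2), (19, 3), (23, 2), (24, 2), (28, 2), (28, 3)]
Unfold 3 (reflect across v@2): 24 holes -> [(3, 0), (3, 1), (3, 2), (3, 3), (7, 1), (7, 2), (8, 1), (8, 2), (12, 0), (12, 1), (12, 2), (12, 3), (19, 0), (19, 1), (19, 2), (19, 3), (23, 1), (23, 2), (24, 1), (24, 2), (28, 0), (28, 1), (28, 2), (28, 3)]
Holes: [(3, 0), (3, 1), (3, 2), (3, 3), (7, 1), (7, 2), (8, 1), (8, 2), (12, 0), (12, 1), (12, 2), (12, 3), (19, 0), (19, 1), (19, 2), (19, 3), (23, 1), (23, 2), (24, 1), (24, 2), (28, 0), (28, 1), (28, 2), (28, 3)]

Answer: yes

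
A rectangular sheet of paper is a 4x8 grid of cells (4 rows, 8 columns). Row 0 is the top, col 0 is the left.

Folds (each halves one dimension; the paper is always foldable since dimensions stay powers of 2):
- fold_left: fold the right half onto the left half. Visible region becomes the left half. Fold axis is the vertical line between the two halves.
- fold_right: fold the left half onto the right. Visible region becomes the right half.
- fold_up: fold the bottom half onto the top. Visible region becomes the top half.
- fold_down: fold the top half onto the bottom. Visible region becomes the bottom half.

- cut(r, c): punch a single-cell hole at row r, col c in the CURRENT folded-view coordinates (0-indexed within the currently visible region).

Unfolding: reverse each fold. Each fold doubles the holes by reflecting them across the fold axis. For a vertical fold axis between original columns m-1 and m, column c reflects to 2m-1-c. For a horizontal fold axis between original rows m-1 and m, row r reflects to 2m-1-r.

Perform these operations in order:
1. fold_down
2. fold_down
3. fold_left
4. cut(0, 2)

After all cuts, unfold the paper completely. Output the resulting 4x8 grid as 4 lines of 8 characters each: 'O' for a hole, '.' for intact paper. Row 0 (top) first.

Op 1 fold_down: fold axis h@2; visible region now rows[2,4) x cols[0,8) = 2x8
Op 2 fold_down: fold axis h@3; visible region now rows[3,4) x cols[0,8) = 1x8
Op 3 fold_left: fold axis v@4; visible region now rows[3,4) x cols[0,4) = 1x4
Op 4 cut(0, 2): punch at orig (3,2); cuts so far [(3, 2)]; region rows[3,4) x cols[0,4) = 1x4
Unfold 1 (reflect across v@4): 2 holes -> [(3, 2), (3, 5)]
Unfold 2 (reflect across h@3): 4 holes -> [(2, 2), (2, 5), (3, 2), (3, 5)]
Unfold 3 (reflect across h@2): 8 holes -> [(0, 2), (0, 5), (1, 2), (1, 5), (2, 2), (2, 5), (3, 2), (3, 5)]

Answer: ..O..O..
..O..O..
..O..O..
..O..O..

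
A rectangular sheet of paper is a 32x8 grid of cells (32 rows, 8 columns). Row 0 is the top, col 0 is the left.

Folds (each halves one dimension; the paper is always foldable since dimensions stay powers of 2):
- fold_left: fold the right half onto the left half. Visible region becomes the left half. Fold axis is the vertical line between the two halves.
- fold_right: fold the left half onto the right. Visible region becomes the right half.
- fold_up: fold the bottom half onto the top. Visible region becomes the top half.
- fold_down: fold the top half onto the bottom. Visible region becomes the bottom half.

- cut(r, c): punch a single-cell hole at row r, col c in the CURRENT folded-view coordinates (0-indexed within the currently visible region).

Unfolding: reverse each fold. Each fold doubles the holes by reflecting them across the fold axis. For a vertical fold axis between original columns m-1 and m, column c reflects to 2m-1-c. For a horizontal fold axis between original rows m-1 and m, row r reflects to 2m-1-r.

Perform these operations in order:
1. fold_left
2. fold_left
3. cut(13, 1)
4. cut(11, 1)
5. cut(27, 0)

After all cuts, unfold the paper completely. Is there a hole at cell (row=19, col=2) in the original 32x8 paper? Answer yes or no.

Answer: no

Derivation:
Op 1 fold_left: fold axis v@4; visible region now rows[0,32) x cols[0,4) = 32x4
Op 2 fold_left: fold axis v@2; visible region now rows[0,32) x cols[0,2) = 32x2
Op 3 cut(13, 1): punch at orig (13,1); cuts so far [(13, 1)]; region rows[0,32) x cols[0,2) = 32x2
Op 4 cut(11, 1): punch at orig (11,1); cuts so far [(11, 1), (13, 1)]; region rows[0,32) x cols[0,2) = 32x2
Op 5 cut(27, 0): punch at orig (27,0); cuts so far [(11, 1), (13, 1), (27, 0)]; region rows[0,32) x cols[0,2) = 32x2
Unfold 1 (reflect across v@2): 6 holes -> [(11, 1), (11, 2), (13, 1), (13, 2), (27, 0), (27, 3)]
Unfold 2 (reflect across v@4): 12 holes -> [(11, 1), (11, 2), (11, 5), (11, 6), (13, 1), (13, 2), (13, 5), (13, 6), (27, 0), (27, 3), (27, 4), (27, 7)]
Holes: [(11, 1), (11, 2), (11, 5), (11, 6), (13, 1), (13, 2), (13, 5), (13, 6), (27, 0), (27, 3), (27, 4), (27, 7)]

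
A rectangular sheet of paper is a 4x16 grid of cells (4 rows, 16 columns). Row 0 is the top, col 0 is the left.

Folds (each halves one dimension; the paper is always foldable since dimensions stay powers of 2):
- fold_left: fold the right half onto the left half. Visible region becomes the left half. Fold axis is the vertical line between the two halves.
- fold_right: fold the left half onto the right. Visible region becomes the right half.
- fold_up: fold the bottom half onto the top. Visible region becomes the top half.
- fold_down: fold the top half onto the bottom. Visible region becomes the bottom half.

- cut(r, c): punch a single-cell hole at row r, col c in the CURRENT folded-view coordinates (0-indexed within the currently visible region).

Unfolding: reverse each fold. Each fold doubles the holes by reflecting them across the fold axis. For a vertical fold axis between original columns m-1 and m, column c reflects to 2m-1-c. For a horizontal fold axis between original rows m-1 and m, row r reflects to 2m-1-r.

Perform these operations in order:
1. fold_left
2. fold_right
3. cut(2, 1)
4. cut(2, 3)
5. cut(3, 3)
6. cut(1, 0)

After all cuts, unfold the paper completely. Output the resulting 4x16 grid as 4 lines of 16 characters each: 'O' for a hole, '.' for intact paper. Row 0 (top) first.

Op 1 fold_left: fold axis v@8; visible region now rows[0,4) x cols[0,8) = 4x8
Op 2 fold_right: fold axis v@4; visible region now rows[0,4) x cols[4,8) = 4x4
Op 3 cut(2, 1): punch at orig (2,5); cuts so far [(2, 5)]; region rows[0,4) x cols[4,8) = 4x4
Op 4 cut(2, 3): punch at orig (2,7); cuts so far [(2, 5), (2, 7)]; region rows[0,4) x cols[4,8) = 4x4
Op 5 cut(3, 3): punch at orig (3,7); cuts so far [(2, 5), (2, 7), (3, 7)]; region rows[0,4) x cols[4,8) = 4x4
Op 6 cut(1, 0): punch at orig (1,4); cuts so far [(1, 4), (2, 5), (2, 7), (3, 7)]; region rows[0,4) x cols[4,8) = 4x4
Unfold 1 (reflect across v@4): 8 holes -> [(1, 3), (1, 4), (2, 0), (2, 2), (2, 5), (2, 7), (3, 0), (3, 7)]
Unfold 2 (reflect across v@8): 16 holes -> [(1, 3), (1, 4), (1, 11), (1, 12), (2, 0), (2, 2), (2, 5), (2, 7), (2, 8), (2, 10), (2, 13), (2, 15), (3, 0), (3, 7), (3, 8), (3, 15)]

Answer: ................
...OO......OO...
O.O..O.OO.O..O.O
O......OO......O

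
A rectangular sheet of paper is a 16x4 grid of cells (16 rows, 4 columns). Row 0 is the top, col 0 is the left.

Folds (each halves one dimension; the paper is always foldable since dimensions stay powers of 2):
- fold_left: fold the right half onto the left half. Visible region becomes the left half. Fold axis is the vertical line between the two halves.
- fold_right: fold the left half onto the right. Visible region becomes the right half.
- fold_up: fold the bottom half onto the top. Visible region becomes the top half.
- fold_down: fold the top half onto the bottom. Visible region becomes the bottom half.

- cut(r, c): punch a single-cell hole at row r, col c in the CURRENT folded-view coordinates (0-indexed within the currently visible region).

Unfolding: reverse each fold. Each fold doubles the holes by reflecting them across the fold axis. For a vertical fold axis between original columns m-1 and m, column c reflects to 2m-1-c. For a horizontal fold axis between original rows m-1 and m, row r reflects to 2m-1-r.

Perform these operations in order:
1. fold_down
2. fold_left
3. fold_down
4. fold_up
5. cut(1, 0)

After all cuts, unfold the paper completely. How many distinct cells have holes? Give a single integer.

Answer: 16

Derivation:
Op 1 fold_down: fold axis h@8; visible region now rows[8,16) x cols[0,4) = 8x4
Op 2 fold_left: fold axis v@2; visible region now rows[8,16) x cols[0,2) = 8x2
Op 3 fold_down: fold axis h@12; visible region now rows[12,16) x cols[0,2) = 4x2
Op 4 fold_up: fold axis h@14; visible region now rows[12,14) x cols[0,2) = 2x2
Op 5 cut(1, 0): punch at orig (13,0); cuts so far [(13, 0)]; region rows[12,14) x cols[0,2) = 2x2
Unfold 1 (reflect across h@14): 2 holes -> [(13, 0), (14, 0)]
Unfold 2 (reflect across h@12): 4 holes -> [(9, 0), (10, 0), (13, 0), (14, 0)]
Unfold 3 (reflect across v@2): 8 holes -> [(9, 0), (9, 3), (10, 0), (10, 3), (13, 0), (13, 3), (14, 0), (14, 3)]
Unfold 4 (reflect across h@8): 16 holes -> [(1, 0), (1, 3), (2, 0), (2, 3), (5, 0), (5, 3), (6, 0), (6, 3), (9, 0), (9, 3), (10, 0), (10, 3), (13, 0), (13, 3), (14, 0), (14, 3)]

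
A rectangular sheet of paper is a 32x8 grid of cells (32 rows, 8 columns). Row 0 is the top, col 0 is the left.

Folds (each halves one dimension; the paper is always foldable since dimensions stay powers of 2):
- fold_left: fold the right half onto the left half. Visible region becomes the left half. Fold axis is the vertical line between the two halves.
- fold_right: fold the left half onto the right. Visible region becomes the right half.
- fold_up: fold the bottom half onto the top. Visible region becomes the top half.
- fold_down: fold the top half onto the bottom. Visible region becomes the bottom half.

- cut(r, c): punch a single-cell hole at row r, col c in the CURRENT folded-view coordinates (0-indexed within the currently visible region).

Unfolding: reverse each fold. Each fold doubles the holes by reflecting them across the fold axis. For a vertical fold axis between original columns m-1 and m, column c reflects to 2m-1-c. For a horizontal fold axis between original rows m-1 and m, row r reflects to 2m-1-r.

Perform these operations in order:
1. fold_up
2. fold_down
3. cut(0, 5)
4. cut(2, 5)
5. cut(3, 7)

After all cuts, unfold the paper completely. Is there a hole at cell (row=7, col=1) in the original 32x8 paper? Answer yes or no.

Answer: no

Derivation:
Op 1 fold_up: fold axis h@16; visible region now rows[0,16) x cols[0,8) = 16x8
Op 2 fold_down: fold axis h@8; visible region now rows[8,16) x cols[0,8) = 8x8
Op 3 cut(0, 5): punch at orig (8,5); cuts so far [(8, 5)]; region rows[8,16) x cols[0,8) = 8x8
Op 4 cut(2, 5): punch at orig (10,5); cuts so far [(8, 5), (10, 5)]; region rows[8,16) x cols[0,8) = 8x8
Op 5 cut(3, 7): punch at orig (11,7); cuts so far [(8, 5), (10, 5), (11, 7)]; region rows[8,16) x cols[0,8) = 8x8
Unfold 1 (reflect across h@8): 6 holes -> [(4, 7), (5, 5), (7, 5), (8, 5), (10, 5), (11, 7)]
Unfold 2 (reflect across h@16): 12 holes -> [(4, 7), (5, 5), (7, 5), (8, 5), (10, 5), (11, 7), (20, 7), (21, 5), (23, 5), (24, 5), (26, 5), (27, 7)]
Holes: [(4, 7), (5, 5), (7, 5), (8, 5), (10, 5), (11, 7), (20, 7), (21, 5), (23, 5), (24, 5), (26, 5), (27, 7)]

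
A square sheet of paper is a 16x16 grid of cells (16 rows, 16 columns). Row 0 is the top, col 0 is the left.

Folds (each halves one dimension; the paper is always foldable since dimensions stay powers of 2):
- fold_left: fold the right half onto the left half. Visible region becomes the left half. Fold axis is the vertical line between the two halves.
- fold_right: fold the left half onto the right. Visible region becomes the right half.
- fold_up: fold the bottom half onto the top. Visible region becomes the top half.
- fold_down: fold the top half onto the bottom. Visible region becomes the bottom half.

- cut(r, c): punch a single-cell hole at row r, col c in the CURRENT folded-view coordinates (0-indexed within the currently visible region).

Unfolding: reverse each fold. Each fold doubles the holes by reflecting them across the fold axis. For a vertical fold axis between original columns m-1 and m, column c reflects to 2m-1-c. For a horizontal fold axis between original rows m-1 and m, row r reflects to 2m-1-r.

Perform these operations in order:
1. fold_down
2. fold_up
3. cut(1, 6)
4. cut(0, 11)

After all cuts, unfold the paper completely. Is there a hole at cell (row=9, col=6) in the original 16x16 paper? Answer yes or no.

Answer: yes

Derivation:
Op 1 fold_down: fold axis h@8; visible region now rows[8,16) x cols[0,16) = 8x16
Op 2 fold_up: fold axis h@12; visible region now rows[8,12) x cols[0,16) = 4x16
Op 3 cut(1, 6): punch at orig (9,6); cuts so far [(9, 6)]; region rows[8,12) x cols[0,16) = 4x16
Op 4 cut(0, 11): punch at orig (8,11); cuts so far [(8, 11), (9, 6)]; region rows[8,12) x cols[0,16) = 4x16
Unfold 1 (reflect across h@12): 4 holes -> [(8, 11), (9, 6), (14, 6), (15, 11)]
Unfold 2 (reflect across h@8): 8 holes -> [(0, 11), (1, 6), (6, 6), (7, 11), (8, 11), (9, 6), (14, 6), (15, 11)]
Holes: [(0, 11), (1, 6), (6, 6), (7, 11), (8, 11), (9, 6), (14, 6), (15, 11)]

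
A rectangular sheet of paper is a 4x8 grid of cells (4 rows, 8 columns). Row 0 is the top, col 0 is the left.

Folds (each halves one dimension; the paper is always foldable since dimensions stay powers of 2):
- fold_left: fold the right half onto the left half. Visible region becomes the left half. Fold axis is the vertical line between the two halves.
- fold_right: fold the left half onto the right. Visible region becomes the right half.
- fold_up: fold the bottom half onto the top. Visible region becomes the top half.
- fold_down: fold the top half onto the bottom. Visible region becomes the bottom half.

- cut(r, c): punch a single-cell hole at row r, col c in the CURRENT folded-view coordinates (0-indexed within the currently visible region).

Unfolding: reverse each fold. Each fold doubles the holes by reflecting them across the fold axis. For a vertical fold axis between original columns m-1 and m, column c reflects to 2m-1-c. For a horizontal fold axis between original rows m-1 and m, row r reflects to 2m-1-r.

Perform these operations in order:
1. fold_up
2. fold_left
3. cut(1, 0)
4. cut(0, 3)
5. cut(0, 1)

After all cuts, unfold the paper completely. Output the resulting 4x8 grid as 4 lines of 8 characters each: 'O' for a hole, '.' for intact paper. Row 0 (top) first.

Answer: .O.OO.O.
O......O
O......O
.O.OO.O.

Derivation:
Op 1 fold_up: fold axis h@2; visible region now rows[0,2) x cols[0,8) = 2x8
Op 2 fold_left: fold axis v@4; visible region now rows[0,2) x cols[0,4) = 2x4
Op 3 cut(1, 0): punch at orig (1,0); cuts so far [(1, 0)]; region rows[0,2) x cols[0,4) = 2x4
Op 4 cut(0, 3): punch at orig (0,3); cuts so far [(0, 3), (1, 0)]; region rows[0,2) x cols[0,4) = 2x4
Op 5 cut(0, 1): punch at orig (0,1); cuts so far [(0, 1), (0, 3), (1, 0)]; region rows[0,2) x cols[0,4) = 2x4
Unfold 1 (reflect across v@4): 6 holes -> [(0, 1), (0, 3), (0, 4), (0, 6), (1, 0), (1, 7)]
Unfold 2 (reflect across h@2): 12 holes -> [(0, 1), (0, 3), (0, 4), (0, 6), (1, 0), (1, 7), (2, 0), (2, 7), (3, 1), (3, 3), (3, 4), (3, 6)]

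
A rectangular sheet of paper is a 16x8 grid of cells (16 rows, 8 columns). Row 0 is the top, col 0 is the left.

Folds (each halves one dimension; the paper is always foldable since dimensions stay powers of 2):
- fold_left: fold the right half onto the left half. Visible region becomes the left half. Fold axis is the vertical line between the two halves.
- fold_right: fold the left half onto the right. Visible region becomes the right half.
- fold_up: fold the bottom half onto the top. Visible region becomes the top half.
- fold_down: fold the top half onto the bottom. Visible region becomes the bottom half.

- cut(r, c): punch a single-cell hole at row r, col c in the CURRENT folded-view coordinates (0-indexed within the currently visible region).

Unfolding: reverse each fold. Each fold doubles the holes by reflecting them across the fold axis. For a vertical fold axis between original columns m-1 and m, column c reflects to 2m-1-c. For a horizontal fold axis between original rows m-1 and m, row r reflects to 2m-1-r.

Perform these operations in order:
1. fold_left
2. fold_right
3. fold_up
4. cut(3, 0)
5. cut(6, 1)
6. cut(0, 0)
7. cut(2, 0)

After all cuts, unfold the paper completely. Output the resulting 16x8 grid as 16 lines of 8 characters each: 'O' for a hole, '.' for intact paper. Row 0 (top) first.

Answer: .OO..OO.
........
.OO..OO.
.OO..OO.
........
........
O..OO..O
........
........
O..OO..O
........
........
.OO..OO.
.OO..OO.
........
.OO..OO.

Derivation:
Op 1 fold_left: fold axis v@4; visible region now rows[0,16) x cols[0,4) = 16x4
Op 2 fold_right: fold axis v@2; visible region now rows[0,16) x cols[2,4) = 16x2
Op 3 fold_up: fold axis h@8; visible region now rows[0,8) x cols[2,4) = 8x2
Op 4 cut(3, 0): punch at orig (3,2); cuts so far [(3, 2)]; region rows[0,8) x cols[2,4) = 8x2
Op 5 cut(6, 1): punch at orig (6,3); cuts so far [(3, 2), (6, 3)]; region rows[0,8) x cols[2,4) = 8x2
Op 6 cut(0, 0): punch at orig (0,2); cuts so far [(0, 2), (3, 2), (6, 3)]; region rows[0,8) x cols[2,4) = 8x2
Op 7 cut(2, 0): punch at orig (2,2); cuts so far [(0, 2), (2, 2), (3, 2), (6, 3)]; region rows[0,8) x cols[2,4) = 8x2
Unfold 1 (reflect across h@8): 8 holes -> [(0, 2), (2, 2), (3, 2), (6, 3), (9, 3), (12, 2), (13, 2), (15, 2)]
Unfold 2 (reflect across v@2): 16 holes -> [(0, 1), (0, 2), (2, 1), (2, 2), (3, 1), (3, 2), (6, 0), (6, 3), (9, 0), (9, 3), (12, 1), (12, 2), (13, 1), (13, 2), (15, 1), (15, 2)]
Unfold 3 (reflect across v@4): 32 holes -> [(0, 1), (0, 2), (0, 5), (0, 6), (2, 1), (2, 2), (2, 5), (2, 6), (3, 1), (3, 2), (3, 5), (3, 6), (6, 0), (6, 3), (6, 4), (6, 7), (9, 0), (9, 3), (9, 4), (9, 7), (12, 1), (12, 2), (12, 5), (12, 6), (13, 1), (13, 2), (13, 5), (13, 6), (15, 1), (15, 2), (15, 5), (15, 6)]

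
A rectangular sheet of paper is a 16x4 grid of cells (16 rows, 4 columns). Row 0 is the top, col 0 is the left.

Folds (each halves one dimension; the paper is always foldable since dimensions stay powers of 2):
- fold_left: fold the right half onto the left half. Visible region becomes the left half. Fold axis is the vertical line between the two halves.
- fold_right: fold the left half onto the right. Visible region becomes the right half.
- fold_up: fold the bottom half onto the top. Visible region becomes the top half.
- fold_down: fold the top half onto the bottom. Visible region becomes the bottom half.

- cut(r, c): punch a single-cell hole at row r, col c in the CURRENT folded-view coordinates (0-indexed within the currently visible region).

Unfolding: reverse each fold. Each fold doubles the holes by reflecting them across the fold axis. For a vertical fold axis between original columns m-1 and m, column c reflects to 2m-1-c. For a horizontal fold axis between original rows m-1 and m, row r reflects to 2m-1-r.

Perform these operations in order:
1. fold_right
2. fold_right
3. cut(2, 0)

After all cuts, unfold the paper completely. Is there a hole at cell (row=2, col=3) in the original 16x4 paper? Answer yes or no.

Answer: yes

Derivation:
Op 1 fold_right: fold axis v@2; visible region now rows[0,16) x cols[2,4) = 16x2
Op 2 fold_right: fold axis v@3; visible region now rows[0,16) x cols[3,4) = 16x1
Op 3 cut(2, 0): punch at orig (2,3); cuts so far [(2, 3)]; region rows[0,16) x cols[3,4) = 16x1
Unfold 1 (reflect across v@3): 2 holes -> [(2, 2), (2, 3)]
Unfold 2 (reflect across v@2): 4 holes -> [(2, 0), (2, 1), (2, 2), (2, 3)]
Holes: [(2, 0), (2, 1), (2, 2), (2, 3)]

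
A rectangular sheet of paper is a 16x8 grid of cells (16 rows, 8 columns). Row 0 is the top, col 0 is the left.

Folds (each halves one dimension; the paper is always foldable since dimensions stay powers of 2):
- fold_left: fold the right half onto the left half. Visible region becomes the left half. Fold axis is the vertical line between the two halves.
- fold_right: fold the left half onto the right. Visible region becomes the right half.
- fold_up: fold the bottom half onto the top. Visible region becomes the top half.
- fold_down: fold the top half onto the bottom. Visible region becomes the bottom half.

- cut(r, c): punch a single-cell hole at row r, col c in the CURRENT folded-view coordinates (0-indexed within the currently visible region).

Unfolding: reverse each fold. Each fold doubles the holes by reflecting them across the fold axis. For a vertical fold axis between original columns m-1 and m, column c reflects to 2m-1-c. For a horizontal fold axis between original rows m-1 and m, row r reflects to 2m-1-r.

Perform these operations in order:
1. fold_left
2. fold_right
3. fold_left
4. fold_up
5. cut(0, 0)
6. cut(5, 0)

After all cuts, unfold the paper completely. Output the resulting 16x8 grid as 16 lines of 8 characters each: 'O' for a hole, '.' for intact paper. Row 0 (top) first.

Answer: OOOOOOOO
........
........
........
........
OOOOOOOO
........
........
........
........
OOOOOOOO
........
........
........
........
OOOOOOOO

Derivation:
Op 1 fold_left: fold axis v@4; visible region now rows[0,16) x cols[0,4) = 16x4
Op 2 fold_right: fold axis v@2; visible region now rows[0,16) x cols[2,4) = 16x2
Op 3 fold_left: fold axis v@3; visible region now rows[0,16) x cols[2,3) = 16x1
Op 4 fold_up: fold axis h@8; visible region now rows[0,8) x cols[2,3) = 8x1
Op 5 cut(0, 0): punch at orig (0,2); cuts so far [(0, 2)]; region rows[0,8) x cols[2,3) = 8x1
Op 6 cut(5, 0): punch at orig (5,2); cuts so far [(0, 2), (5, 2)]; region rows[0,8) x cols[2,3) = 8x1
Unfold 1 (reflect across h@8): 4 holes -> [(0, 2), (5, 2), (10, 2), (15, 2)]
Unfold 2 (reflect across v@3): 8 holes -> [(0, 2), (0, 3), (5, 2), (5, 3), (10, 2), (10, 3), (15, 2), (15, 3)]
Unfold 3 (reflect across v@2): 16 holes -> [(0, 0), (0, 1), (0, 2), (0, 3), (5, 0), (5, 1), (5, 2), (5, 3), (10, 0), (10, 1), (10, 2), (10, 3), (15, 0), (15, 1), (15, 2), (15, 3)]
Unfold 4 (reflect across v@4): 32 holes -> [(0, 0), (0, 1), (0, 2), (0, 3), (0, 4), (0, 5), (0, 6), (0, 7), (5, 0), (5, 1), (5, 2), (5, 3), (5, 4), (5, 5), (5, 6), (5, 7), (10, 0), (10, 1), (10, 2), (10, 3), (10, 4), (10, 5), (10, 6), (10, 7), (15, 0), (15, 1), (15, 2), (15, 3), (15, 4), (15, 5), (15, 6), (15, 7)]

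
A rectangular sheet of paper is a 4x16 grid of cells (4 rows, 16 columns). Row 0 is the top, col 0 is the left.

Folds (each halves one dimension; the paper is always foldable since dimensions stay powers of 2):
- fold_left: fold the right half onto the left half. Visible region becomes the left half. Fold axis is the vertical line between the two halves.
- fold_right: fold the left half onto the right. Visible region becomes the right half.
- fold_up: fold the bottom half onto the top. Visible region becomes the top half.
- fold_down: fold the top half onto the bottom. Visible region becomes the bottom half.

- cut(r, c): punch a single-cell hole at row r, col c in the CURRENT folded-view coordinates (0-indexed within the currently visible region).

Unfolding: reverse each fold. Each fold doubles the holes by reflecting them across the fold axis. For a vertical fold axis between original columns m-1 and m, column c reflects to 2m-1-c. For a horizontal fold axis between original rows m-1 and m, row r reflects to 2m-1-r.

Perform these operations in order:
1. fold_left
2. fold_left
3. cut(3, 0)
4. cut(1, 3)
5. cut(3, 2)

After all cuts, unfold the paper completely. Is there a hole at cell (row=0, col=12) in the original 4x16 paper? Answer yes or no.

Op 1 fold_left: fold axis v@8; visible region now rows[0,4) x cols[0,8) = 4x8
Op 2 fold_left: fold axis v@4; visible region now rows[0,4) x cols[0,4) = 4x4
Op 3 cut(3, 0): punch at orig (3,0); cuts so far [(3, 0)]; region rows[0,4) x cols[0,4) = 4x4
Op 4 cut(1, 3): punch at orig (1,3); cuts so far [(1, 3), (3, 0)]; region rows[0,4) x cols[0,4) = 4x4
Op 5 cut(3, 2): punch at orig (3,2); cuts so far [(1, 3), (3, 0), (3, 2)]; region rows[0,4) x cols[0,4) = 4x4
Unfold 1 (reflect across v@4): 6 holes -> [(1, 3), (1, 4), (3, 0), (3, 2), (3, 5), (3, 7)]
Unfold 2 (reflect across v@8): 12 holes -> [(1, 3), (1, 4), (1, 11), (1, 12), (3, 0), (3, 2), (3, 5), (3, 7), (3, 8), (3, 10), (3, 13), (3, 15)]
Holes: [(1, 3), (1, 4), (1, 11), (1, 12), (3, 0), (3, 2), (3, 5), (3, 7), (3, 8), (3, 10), (3, 13), (3, 15)]

Answer: no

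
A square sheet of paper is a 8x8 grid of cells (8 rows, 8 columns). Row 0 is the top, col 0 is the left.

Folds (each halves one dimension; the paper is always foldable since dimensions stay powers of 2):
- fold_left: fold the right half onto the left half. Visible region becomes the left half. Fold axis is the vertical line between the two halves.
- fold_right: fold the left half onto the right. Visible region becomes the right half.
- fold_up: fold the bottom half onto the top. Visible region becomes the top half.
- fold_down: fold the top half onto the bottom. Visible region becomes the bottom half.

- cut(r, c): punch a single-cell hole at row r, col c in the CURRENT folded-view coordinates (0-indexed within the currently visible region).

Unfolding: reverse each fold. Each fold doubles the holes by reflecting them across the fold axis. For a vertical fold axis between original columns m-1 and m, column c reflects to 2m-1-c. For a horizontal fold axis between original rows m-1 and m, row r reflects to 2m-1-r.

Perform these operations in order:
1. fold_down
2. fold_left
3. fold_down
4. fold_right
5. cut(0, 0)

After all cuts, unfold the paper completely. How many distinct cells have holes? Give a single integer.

Answer: 16

Derivation:
Op 1 fold_down: fold axis h@4; visible region now rows[4,8) x cols[0,8) = 4x8
Op 2 fold_left: fold axis v@4; visible region now rows[4,8) x cols[0,4) = 4x4
Op 3 fold_down: fold axis h@6; visible region now rows[6,8) x cols[0,4) = 2x4
Op 4 fold_right: fold axis v@2; visible region now rows[6,8) x cols[2,4) = 2x2
Op 5 cut(0, 0): punch at orig (6,2); cuts so far [(6, 2)]; region rows[6,8) x cols[2,4) = 2x2
Unfold 1 (reflect across v@2): 2 holes -> [(6, 1), (6, 2)]
Unfold 2 (reflect across h@6): 4 holes -> [(5, 1), (5, 2), (6, 1), (6, 2)]
Unfold 3 (reflect across v@4): 8 holes -> [(5, 1), (5, 2), (5, 5), (5, 6), (6, 1), (6, 2), (6, 5), (6, 6)]
Unfold 4 (reflect across h@4): 16 holes -> [(1, 1), (1, 2), (1, 5), (1, 6), (2, 1), (2, 2), (2, 5), (2, 6), (5, 1), (5, 2), (5, 5), (5, 6), (6, 1), (6, 2), (6, 5), (6, 6)]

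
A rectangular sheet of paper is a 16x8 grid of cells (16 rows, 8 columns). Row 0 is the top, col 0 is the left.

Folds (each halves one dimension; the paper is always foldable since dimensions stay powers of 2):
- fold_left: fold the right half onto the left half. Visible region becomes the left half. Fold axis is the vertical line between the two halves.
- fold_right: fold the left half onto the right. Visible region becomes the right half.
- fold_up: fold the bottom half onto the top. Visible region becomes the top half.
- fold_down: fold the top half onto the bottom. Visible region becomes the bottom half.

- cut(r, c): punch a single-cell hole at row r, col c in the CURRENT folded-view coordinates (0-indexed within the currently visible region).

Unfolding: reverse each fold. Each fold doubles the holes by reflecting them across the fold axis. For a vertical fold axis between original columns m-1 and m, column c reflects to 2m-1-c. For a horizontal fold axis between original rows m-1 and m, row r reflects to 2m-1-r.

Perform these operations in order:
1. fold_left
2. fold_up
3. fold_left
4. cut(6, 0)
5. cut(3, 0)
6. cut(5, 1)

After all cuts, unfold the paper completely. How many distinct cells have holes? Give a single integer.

Answer: 24

Derivation:
Op 1 fold_left: fold axis v@4; visible region now rows[0,16) x cols[0,4) = 16x4
Op 2 fold_up: fold axis h@8; visible region now rows[0,8) x cols[0,4) = 8x4
Op 3 fold_left: fold axis v@2; visible region now rows[0,8) x cols[0,2) = 8x2
Op 4 cut(6, 0): punch at orig (6,0); cuts so far [(6, 0)]; region rows[0,8) x cols[0,2) = 8x2
Op 5 cut(3, 0): punch at orig (3,0); cuts so far [(3, 0), (6, 0)]; region rows[0,8) x cols[0,2) = 8x2
Op 6 cut(5, 1): punch at orig (5,1); cuts so far [(3, 0), (5, 1), (6, 0)]; region rows[0,8) x cols[0,2) = 8x2
Unfold 1 (reflect across v@2): 6 holes -> [(3, 0), (3, 3), (5, 1), (5, 2), (6, 0), (6, 3)]
Unfold 2 (reflect across h@8): 12 holes -> [(3, 0), (3, 3), (5, 1), (5, 2), (6, 0), (6, 3), (9, 0), (9, 3), (10, 1), (10, 2), (12, 0), (12, 3)]
Unfold 3 (reflect across v@4): 24 holes -> [(3, 0), (3, 3), (3, 4), (3, 7), (5, 1), (5, 2), (5, 5), (5, 6), (6, 0), (6, 3), (6, 4), (6, 7), (9, 0), (9, 3), (9, 4), (9, 7), (10, 1), (10, 2), (10, 5), (10, 6), (12, 0), (12, 3), (12, 4), (12, 7)]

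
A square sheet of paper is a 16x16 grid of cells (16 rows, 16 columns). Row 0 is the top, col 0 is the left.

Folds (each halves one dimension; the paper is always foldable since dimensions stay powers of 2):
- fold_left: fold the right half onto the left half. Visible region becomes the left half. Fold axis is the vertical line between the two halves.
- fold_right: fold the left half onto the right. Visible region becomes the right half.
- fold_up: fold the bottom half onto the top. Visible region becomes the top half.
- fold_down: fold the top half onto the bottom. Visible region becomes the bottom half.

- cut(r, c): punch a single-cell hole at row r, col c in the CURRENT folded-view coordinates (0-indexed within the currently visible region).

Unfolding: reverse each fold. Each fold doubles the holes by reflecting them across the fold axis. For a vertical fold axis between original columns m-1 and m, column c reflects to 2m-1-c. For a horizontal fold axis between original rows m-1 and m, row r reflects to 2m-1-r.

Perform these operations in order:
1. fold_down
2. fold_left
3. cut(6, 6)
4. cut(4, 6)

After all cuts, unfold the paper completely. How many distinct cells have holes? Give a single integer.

Op 1 fold_down: fold axis h@8; visible region now rows[8,16) x cols[0,16) = 8x16
Op 2 fold_left: fold axis v@8; visible region now rows[8,16) x cols[0,8) = 8x8
Op 3 cut(6, 6): punch at orig (14,6); cuts so far [(14, 6)]; region rows[8,16) x cols[0,8) = 8x8
Op 4 cut(4, 6): punch at orig (12,6); cuts so far [(12, 6), (14, 6)]; region rows[8,16) x cols[0,8) = 8x8
Unfold 1 (reflect across v@8): 4 holes -> [(12, 6), (12, 9), (14, 6), (14, 9)]
Unfold 2 (reflect across h@8): 8 holes -> [(1, 6), (1, 9), (3, 6), (3, 9), (12, 6), (12, 9), (14, 6), (14, 9)]

Answer: 8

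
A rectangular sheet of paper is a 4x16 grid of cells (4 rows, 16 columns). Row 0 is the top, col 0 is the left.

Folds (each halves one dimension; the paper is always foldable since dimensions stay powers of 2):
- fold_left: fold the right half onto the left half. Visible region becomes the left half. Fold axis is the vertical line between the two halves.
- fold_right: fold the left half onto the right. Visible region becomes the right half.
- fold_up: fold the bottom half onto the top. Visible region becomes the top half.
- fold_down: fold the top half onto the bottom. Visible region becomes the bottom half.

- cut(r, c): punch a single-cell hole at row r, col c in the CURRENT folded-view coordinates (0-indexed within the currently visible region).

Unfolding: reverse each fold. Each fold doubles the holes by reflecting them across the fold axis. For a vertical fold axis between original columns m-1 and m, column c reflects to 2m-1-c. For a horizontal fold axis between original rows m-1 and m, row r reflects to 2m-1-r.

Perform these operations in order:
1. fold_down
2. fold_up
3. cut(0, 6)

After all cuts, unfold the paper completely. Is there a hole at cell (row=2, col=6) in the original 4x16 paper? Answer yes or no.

Op 1 fold_down: fold axis h@2; visible region now rows[2,4) x cols[0,16) = 2x16
Op 2 fold_up: fold axis h@3; visible region now rows[2,3) x cols[0,16) = 1x16
Op 3 cut(0, 6): punch at orig (2,6); cuts so far [(2, 6)]; region rows[2,3) x cols[0,16) = 1x16
Unfold 1 (reflect across h@3): 2 holes -> [(2, 6), (3, 6)]
Unfold 2 (reflect across h@2): 4 holes -> [(0, 6), (1, 6), (2, 6), (3, 6)]
Holes: [(0, 6), (1, 6), (2, 6), (3, 6)]

Answer: yes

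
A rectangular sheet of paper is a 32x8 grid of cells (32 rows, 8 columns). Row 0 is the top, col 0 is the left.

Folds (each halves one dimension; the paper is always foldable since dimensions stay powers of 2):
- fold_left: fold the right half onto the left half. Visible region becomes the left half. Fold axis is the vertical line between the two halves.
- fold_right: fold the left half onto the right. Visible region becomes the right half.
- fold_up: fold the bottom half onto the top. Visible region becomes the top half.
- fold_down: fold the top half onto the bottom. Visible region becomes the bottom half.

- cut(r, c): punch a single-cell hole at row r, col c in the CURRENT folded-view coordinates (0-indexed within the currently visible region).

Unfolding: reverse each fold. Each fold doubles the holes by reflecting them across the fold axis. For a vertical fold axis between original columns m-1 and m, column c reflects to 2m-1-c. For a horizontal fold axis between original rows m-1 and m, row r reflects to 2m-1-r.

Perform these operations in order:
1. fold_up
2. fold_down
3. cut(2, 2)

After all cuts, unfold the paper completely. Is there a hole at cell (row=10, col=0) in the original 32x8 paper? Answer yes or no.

Op 1 fold_up: fold axis h@16; visible region now rows[0,16) x cols[0,8) = 16x8
Op 2 fold_down: fold axis h@8; visible region now rows[8,16) x cols[0,8) = 8x8
Op 3 cut(2, 2): punch at orig (10,2); cuts so far [(10, 2)]; region rows[8,16) x cols[0,8) = 8x8
Unfold 1 (reflect across h@8): 2 holes -> [(5, 2), (10, 2)]
Unfold 2 (reflect across h@16): 4 holes -> [(5, 2), (10, 2), (21, 2), (26, 2)]
Holes: [(5, 2), (10, 2), (21, 2), (26, 2)]

Answer: no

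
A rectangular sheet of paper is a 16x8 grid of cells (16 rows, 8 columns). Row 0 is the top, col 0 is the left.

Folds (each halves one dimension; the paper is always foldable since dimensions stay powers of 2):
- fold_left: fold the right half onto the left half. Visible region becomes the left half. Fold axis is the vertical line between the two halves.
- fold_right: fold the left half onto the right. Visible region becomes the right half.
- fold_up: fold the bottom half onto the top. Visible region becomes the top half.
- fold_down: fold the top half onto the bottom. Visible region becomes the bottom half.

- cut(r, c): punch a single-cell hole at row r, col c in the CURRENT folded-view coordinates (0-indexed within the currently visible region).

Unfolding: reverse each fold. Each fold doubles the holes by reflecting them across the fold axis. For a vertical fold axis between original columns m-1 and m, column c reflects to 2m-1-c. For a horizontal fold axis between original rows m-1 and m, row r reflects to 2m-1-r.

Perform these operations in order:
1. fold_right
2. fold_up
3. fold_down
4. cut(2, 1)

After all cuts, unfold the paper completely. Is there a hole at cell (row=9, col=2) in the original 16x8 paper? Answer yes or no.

Op 1 fold_right: fold axis v@4; visible region now rows[0,16) x cols[4,8) = 16x4
Op 2 fold_up: fold axis h@8; visible region now rows[0,8) x cols[4,8) = 8x4
Op 3 fold_down: fold axis h@4; visible region now rows[4,8) x cols[4,8) = 4x4
Op 4 cut(2, 1): punch at orig (6,5); cuts so far [(6, 5)]; region rows[4,8) x cols[4,8) = 4x4
Unfold 1 (reflect across h@4): 2 holes -> [(1, 5), (6, 5)]
Unfold 2 (reflect across h@8): 4 holes -> [(1, 5), (6, 5), (9, 5), (14, 5)]
Unfold 3 (reflect across v@4): 8 holes -> [(1, 2), (1, 5), (6, 2), (6, 5), (9, 2), (9, 5), (14, 2), (14, 5)]
Holes: [(1, 2), (1, 5), (6, 2), (6, 5), (9, 2), (9, 5), (14, 2), (14, 5)]

Answer: yes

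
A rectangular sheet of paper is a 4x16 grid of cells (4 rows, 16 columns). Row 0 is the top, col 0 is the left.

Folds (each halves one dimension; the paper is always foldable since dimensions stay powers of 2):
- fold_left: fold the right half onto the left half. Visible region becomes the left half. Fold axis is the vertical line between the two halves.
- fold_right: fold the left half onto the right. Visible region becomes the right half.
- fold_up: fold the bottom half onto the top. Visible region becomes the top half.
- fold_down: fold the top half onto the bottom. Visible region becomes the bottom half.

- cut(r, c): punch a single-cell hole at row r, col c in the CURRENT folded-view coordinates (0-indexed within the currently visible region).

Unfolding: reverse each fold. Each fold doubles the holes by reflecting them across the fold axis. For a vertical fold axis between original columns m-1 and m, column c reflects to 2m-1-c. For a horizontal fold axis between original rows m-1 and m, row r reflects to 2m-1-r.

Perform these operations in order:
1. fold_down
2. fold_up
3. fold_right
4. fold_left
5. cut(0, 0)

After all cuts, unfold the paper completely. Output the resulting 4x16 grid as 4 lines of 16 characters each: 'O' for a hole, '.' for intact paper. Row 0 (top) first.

Answer: O......OO......O
O......OO......O
O......OO......O
O......OO......O

Derivation:
Op 1 fold_down: fold axis h@2; visible region now rows[2,4) x cols[0,16) = 2x16
Op 2 fold_up: fold axis h@3; visible region now rows[2,3) x cols[0,16) = 1x16
Op 3 fold_right: fold axis v@8; visible region now rows[2,3) x cols[8,16) = 1x8
Op 4 fold_left: fold axis v@12; visible region now rows[2,3) x cols[8,12) = 1x4
Op 5 cut(0, 0): punch at orig (2,8); cuts so far [(2, 8)]; region rows[2,3) x cols[8,12) = 1x4
Unfold 1 (reflect across v@12): 2 holes -> [(2, 8), (2, 15)]
Unfold 2 (reflect across v@8): 4 holes -> [(2, 0), (2, 7), (2, 8), (2, 15)]
Unfold 3 (reflect across h@3): 8 holes -> [(2, 0), (2, 7), (2, 8), (2, 15), (3, 0), (3, 7), (3, 8), (3, 15)]
Unfold 4 (reflect across h@2): 16 holes -> [(0, 0), (0, 7), (0, 8), (0, 15), (1, 0), (1, 7), (1, 8), (1, 15), (2, 0), (2, 7), (2, 8), (2, 15), (3, 0), (3, 7), (3, 8), (3, 15)]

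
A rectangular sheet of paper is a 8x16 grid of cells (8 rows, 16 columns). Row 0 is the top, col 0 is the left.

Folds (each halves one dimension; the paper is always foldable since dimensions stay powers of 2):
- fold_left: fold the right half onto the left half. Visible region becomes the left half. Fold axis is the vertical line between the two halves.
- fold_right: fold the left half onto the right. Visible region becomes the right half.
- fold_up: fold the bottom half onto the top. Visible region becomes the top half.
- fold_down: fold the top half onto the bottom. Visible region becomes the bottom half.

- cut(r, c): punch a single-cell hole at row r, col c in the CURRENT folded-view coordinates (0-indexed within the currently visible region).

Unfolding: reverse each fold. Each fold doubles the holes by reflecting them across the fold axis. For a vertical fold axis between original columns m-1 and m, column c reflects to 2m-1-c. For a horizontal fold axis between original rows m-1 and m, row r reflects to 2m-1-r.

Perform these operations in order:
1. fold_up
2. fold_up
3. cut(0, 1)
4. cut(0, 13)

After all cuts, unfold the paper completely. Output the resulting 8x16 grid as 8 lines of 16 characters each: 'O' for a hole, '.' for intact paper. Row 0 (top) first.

Op 1 fold_up: fold axis h@4; visible region now rows[0,4) x cols[0,16) = 4x16
Op 2 fold_up: fold axis h@2; visible region now rows[0,2) x cols[0,16) = 2x16
Op 3 cut(0, 1): punch at orig (0,1); cuts so far [(0, 1)]; region rows[0,2) x cols[0,16) = 2x16
Op 4 cut(0, 13): punch at orig (0,13); cuts so far [(0, 1), (0, 13)]; region rows[0,2) x cols[0,16) = 2x16
Unfold 1 (reflect across h@2): 4 holes -> [(0, 1), (0, 13), (3, 1), (3, 13)]
Unfold 2 (reflect across h@4): 8 holes -> [(0, 1), (0, 13), (3, 1), (3, 13), (4, 1), (4, 13), (7, 1), (7, 13)]

Answer: .O...........O..
................
................
.O...........O..
.O...........O..
................
................
.O...........O..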